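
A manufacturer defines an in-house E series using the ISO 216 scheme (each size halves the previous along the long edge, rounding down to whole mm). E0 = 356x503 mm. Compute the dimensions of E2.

178 × 251 mm

E1: ⌊503/2⌋ × 356 = 251 × 356 mm
E2: ⌊356/2⌋ × 251 = 178 × 251 mm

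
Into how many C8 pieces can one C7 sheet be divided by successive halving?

Each ISO step halves the sheet: 1 × C7 → 2 × C8
From C7 to C8 is 1 halving step: 2^1 = 2.

2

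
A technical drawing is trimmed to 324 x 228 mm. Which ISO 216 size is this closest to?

Aspect ratio 324/228 ≈ 1.421 — close to the ISO √2 ≈ 1.414.
In the C-series (envelope sizes, between A and B): C4 = 229 × 324 mm.
Off by 1 mm total — nearest standard size.

C4 (229 × 324 mm)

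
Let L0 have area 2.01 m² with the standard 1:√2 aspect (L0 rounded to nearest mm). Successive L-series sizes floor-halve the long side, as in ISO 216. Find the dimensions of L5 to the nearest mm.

Let L0's short side be w mm. w · w√2 = 2.01 m² = 2,010,000 mm², so w ≈ 1192.2 mm and w√2 ≈ 1686.0 mm → L0 = 1192 × 1686 mm.
L1: ⌊1686/2⌋ × 1192 = 843 × 1192 mm
L2: ⌊1192/2⌋ × 843 = 596 × 843 mm
L3: ⌊843/2⌋ × 596 = 421 × 596 mm
L4: ⌊596/2⌋ × 421 = 298 × 421 mm
L5: ⌊421/2⌋ × 298 = 210 × 298 mm

210 × 298 mm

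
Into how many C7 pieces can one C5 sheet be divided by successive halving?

4

C5 = 162 × 229 mm; C7 = 81 × 114 mm.
Each halving step doubles the count; 2 steps from C5 to C7.
2^2 = 4.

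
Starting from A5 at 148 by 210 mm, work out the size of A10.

A6: ⌊210/2⌋ × 148 = 105 × 148 mm
A7: ⌊148/2⌋ × 105 = 74 × 105 mm
A8: ⌊105/2⌋ × 74 = 52 × 74 mm
A9: ⌊74/2⌋ × 52 = 37 × 52 mm
A10: ⌊52/2⌋ × 37 = 26 × 37 mm

26 × 37 mm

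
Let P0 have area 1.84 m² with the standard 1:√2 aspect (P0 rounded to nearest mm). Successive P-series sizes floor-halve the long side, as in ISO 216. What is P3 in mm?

403 × 570 mm

Let P0's short side be w mm. w · w√2 = 1.84 m² = 1,840,000 mm², so w ≈ 1140.6 mm and w√2 ≈ 1613.1 mm → P0 = 1141 × 1613 mm.
P1: ⌊1613/2⌋ × 1141 = 806 × 1141 mm
P2: ⌊1141/2⌋ × 806 = 570 × 806 mm
P3: ⌊806/2⌋ × 570 = 403 × 570 mm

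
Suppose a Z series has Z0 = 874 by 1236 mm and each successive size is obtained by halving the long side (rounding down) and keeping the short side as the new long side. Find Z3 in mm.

Z1 = 618 × 874 mm (from Z0 by 1 halving).
Z2: ⌊874/2⌋ × 618 = 437 × 618 mm
Z3: ⌊618/2⌋ × 437 = 309 × 437 mm

309 × 437 mm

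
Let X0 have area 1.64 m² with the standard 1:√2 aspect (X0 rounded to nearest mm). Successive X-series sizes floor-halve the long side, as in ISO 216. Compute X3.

380 × 538 mm

Let X0's short side be w mm. w · w√2 = 1.64 m² = 1,640,000 mm², so w ≈ 1076.9 mm and w√2 ≈ 1522.9 mm → X0 = 1077 × 1523 mm.
X1: ⌊1523/2⌋ × 1077 = 761 × 1077 mm
X2: ⌊1077/2⌋ × 761 = 538 × 761 mm
X3: ⌊761/2⌋ × 538 = 380 × 538 mm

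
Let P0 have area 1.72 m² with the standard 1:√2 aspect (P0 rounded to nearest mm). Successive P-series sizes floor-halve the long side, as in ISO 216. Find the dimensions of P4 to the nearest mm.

275 × 390 mm

Let P0's short side be w mm. w · w√2 = 1.72 m² = 1,720,000 mm², so w ≈ 1102.8 mm and w√2 ≈ 1559.6 mm → P0 = 1103 × 1560 mm.
P1: ⌊1560/2⌋ × 1103 = 780 × 1103 mm
P2: ⌊1103/2⌋ × 780 = 551 × 780 mm
P3: ⌊780/2⌋ × 551 = 390 × 551 mm
P4: ⌊551/2⌋ × 390 = 275 × 390 mm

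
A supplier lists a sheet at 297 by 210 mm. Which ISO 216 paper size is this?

Aspect ratio 297/210 ≈ 1.414 — close to the ISO √2 ≈ 1.414.
In the A-series (A0 area = 1 m²): A4 = 210 × 297 mm.

A4 (210 × 297 mm)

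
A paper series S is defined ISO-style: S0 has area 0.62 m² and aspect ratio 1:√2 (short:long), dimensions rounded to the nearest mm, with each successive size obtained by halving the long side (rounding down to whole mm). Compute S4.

Let S0's short side be w mm. w · w√2 = 0.62 m² = 620,000 mm², so w ≈ 662.1 mm and w√2 ≈ 936.4 mm → S0 = 662 × 936 mm.
S1: ⌊936/2⌋ × 662 = 468 × 662 mm
S2: ⌊662/2⌋ × 468 = 331 × 468 mm
S3: ⌊468/2⌋ × 331 = 234 × 331 mm
S4: ⌊331/2⌋ × 234 = 165 × 234 mm

165 × 234 mm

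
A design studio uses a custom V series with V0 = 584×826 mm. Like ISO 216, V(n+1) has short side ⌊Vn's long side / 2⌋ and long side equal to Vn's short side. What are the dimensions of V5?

103 × 146 mm

V1: ⌊826/2⌋ × 584 = 413 × 584 mm
V2: ⌊584/2⌋ × 413 = 292 × 413 mm
V3: ⌊413/2⌋ × 292 = 206 × 292 mm
V4: ⌊292/2⌋ × 206 = 146 × 206 mm
V5: ⌊206/2⌋ × 146 = 103 × 146 mm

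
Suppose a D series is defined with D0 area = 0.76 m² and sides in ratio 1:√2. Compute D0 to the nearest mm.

733 × 1037 mm

Let the short side be w mm. Then w · w√2 = 0.76 m² = 760,000 mm².
w² = 760,000/√2, so w ≈ 733.1 mm; long side = w√2 ≈ 1036.7 mm.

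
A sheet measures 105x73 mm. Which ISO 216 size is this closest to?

A7 (74 × 105 mm)

Aspect ratio 105/73 ≈ 1.438 (ISO target is √2 ≈ 1.414).
In the A-series (A0 area = 1 m²): A7 = 74 × 105 mm.
Off by 1 mm total — nearest standard size.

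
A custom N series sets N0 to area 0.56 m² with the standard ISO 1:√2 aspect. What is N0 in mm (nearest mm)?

629 × 890 mm

Let the short side be w mm. Then w · w√2 = 0.56 m² = 560,000 mm².
w² = 560,000/√2, so w ≈ 629.3 mm; long side = w√2 ≈ 889.9 mm.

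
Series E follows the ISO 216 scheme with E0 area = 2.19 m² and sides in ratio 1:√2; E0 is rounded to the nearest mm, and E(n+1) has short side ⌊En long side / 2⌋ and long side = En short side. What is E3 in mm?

440 × 622 mm

Let E0's short side be w mm. w · w√2 = 2.19 m² = 2,190,000 mm², so w ≈ 1244.4 mm and w√2 ≈ 1759.9 mm → E0 = 1244 × 1760 mm.
E1: ⌊1760/2⌋ × 1244 = 880 × 1244 mm
E2: ⌊1244/2⌋ × 880 = 622 × 880 mm
E3: ⌊880/2⌋ × 622 = 440 × 622 mm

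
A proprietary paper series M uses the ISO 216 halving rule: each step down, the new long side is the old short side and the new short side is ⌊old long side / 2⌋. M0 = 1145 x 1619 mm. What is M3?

404 × 572 mm

M1: ⌊1619/2⌋ × 1145 = 809 × 1145 mm
M2: ⌊1145/2⌋ × 809 = 572 × 809 mm
M3: ⌊809/2⌋ × 572 = 404 × 572 mm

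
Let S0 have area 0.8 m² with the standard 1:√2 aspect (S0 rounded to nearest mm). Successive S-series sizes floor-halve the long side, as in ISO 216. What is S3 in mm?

266 × 376 mm

Let S0's short side be w mm. w · w√2 = 0.8 m² = 800,000 mm², so w ≈ 752.1 mm and w√2 ≈ 1063.7 mm → S0 = 752 × 1064 mm.
S1: ⌊1064/2⌋ × 752 = 532 × 752 mm
S2: ⌊752/2⌋ × 532 = 376 × 532 mm
S3: ⌊532/2⌋ × 376 = 266 × 376 mm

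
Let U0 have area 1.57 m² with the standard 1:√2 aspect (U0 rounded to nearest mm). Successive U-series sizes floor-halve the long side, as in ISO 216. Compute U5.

186 × 263 mm

Let U0's short side be w mm. w · w√2 = 1.57 m² = 1,570,000 mm², so w ≈ 1053.6 mm and w√2 ≈ 1490.1 mm → U0 = 1054 × 1490 mm.
U1: ⌊1490/2⌋ × 1054 = 745 × 1054 mm
U2: ⌊1054/2⌋ × 745 = 527 × 745 mm
U3: ⌊745/2⌋ × 527 = 372 × 527 mm
U4: ⌊527/2⌋ × 372 = 263 × 372 mm
U5: ⌊372/2⌋ × 263 = 186 × 263 mm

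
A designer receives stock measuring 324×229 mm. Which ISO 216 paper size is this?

Aspect ratio 324/229 ≈ 1.415 — close to the ISO √2 ≈ 1.414.
In the C-series (envelope sizes, between A and B): C4 = 229 × 324 mm.

C4 (229 × 324 mm)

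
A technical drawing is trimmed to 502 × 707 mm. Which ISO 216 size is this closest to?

B2 (500 × 707 mm)

Aspect ratio 707/502 ≈ 1.408 — close to the ISO √2 ≈ 1.414.
In the B-series (B0 = 1000 × 1414 mm): B2 = 500 × 707 mm.
Off by 2 mm total — nearest standard size.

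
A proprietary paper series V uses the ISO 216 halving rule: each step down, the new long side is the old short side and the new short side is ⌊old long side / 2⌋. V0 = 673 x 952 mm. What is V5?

119 × 168 mm

V1: ⌊952/2⌋ × 673 = 476 × 673 mm
V2: ⌊673/2⌋ × 476 = 336 × 476 mm
V3: ⌊476/2⌋ × 336 = 238 × 336 mm
V4: ⌊336/2⌋ × 238 = 168 × 238 mm
V5: ⌊238/2⌋ × 168 = 119 × 168 mm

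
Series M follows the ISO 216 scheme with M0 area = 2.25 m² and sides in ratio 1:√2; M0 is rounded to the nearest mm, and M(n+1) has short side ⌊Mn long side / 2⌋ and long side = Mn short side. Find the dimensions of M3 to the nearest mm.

446 × 630 mm

Let M0's short side be w mm. w · w√2 = 2.25 m² = 2,250,000 mm², so w ≈ 1261.3 mm and w√2 ≈ 1783.8 mm → M0 = 1261 × 1784 mm.
M1: ⌊1784/2⌋ × 1261 = 892 × 1261 mm
M2: ⌊1261/2⌋ × 892 = 630 × 892 mm
M3: ⌊892/2⌋ × 630 = 446 × 630 mm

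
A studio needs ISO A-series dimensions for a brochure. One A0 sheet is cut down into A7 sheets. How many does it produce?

A0 = 841 × 1189 mm; A7 = 74 × 105 mm.
Each halving step doubles the count; 7 steps from A0 to A7.
2^7 = 128.

128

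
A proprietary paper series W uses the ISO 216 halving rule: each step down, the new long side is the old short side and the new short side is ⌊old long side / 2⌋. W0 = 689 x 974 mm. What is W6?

W1 = 487 × 689 mm (from W0 by 1 halving).
W2: ⌊689/2⌋ × 487 = 344 × 487 mm
W3: ⌊487/2⌋ × 344 = 243 × 344 mm
W4: ⌊344/2⌋ × 243 = 172 × 243 mm
W5: ⌊243/2⌋ × 172 = 121 × 172 mm
W6: ⌊172/2⌋ × 121 = 86 × 121 mm

86 × 121 mm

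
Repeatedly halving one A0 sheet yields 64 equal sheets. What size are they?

A6

64 = 2^6, so 6 halving steps.
A0 → A1 → … → A6 after 6 steps.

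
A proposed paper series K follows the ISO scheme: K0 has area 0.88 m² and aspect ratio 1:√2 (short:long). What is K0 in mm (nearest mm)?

789 × 1116 mm

Let the short side be w mm. Then w · w√2 = 0.88 m² = 880,000 mm².
w² = 880,000/√2, so w ≈ 788.8 mm; long side = w√2 ≈ 1115.6 mm.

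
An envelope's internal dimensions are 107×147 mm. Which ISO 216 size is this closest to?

Aspect ratio 147/107 ≈ 1.374 (ISO target is √2 ≈ 1.414).
In the A-series (A0 area = 1 m²): A6 = 105 × 148 mm.
Off by 3 mm total — nearest standard size.

A6 (105 × 148 mm)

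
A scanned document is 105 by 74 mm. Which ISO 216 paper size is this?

Aspect ratio 105/74 ≈ 1.419 — close to the ISO √2 ≈ 1.414.
In the A-series (A0 area = 1 m²): A7 = 74 × 105 mm.

A7 (74 × 105 mm)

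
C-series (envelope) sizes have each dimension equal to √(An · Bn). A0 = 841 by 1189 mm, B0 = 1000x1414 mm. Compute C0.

917 × 1297 mm

Short side: √(841 · 1000) = √841000 ≈ 917.1 → 917 mm
Long side: √(1189 · 1414) = √1681246 ≈ 1296.6 → 1297 mm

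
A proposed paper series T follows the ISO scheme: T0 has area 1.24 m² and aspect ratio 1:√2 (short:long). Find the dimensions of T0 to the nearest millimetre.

936 × 1324 mm

Let the short side be w mm. Then w · w√2 = 1.24 m² = 1,240,000 mm².
w² = 1,240,000/√2, so w ≈ 936.4 mm; long side = w√2 ≈ 1324.2 mm.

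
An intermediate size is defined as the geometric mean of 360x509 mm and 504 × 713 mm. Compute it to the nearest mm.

Short side: √(360 · 504) = √181440 ≈ 426.0 → 426 mm
Long side: √(509 · 713) = √362917 ≈ 602.4 → 602 mm

426 × 602 mm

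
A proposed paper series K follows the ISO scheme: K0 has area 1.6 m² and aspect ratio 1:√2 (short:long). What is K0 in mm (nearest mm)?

Let the short side be w mm. Then w · w√2 = 1.6 m² = 1,600,000 mm².
w² = 1,600,000/√2, so w ≈ 1063.7 mm; long side = w√2 ≈ 1504.2 mm.

1064 × 1504 mm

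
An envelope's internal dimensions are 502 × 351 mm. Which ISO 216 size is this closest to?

Aspect ratio 502/351 ≈ 1.430 (ISO target is √2 ≈ 1.414).
In the B-series (B0 = 1000 × 1414 mm): B3 = 353 × 500 mm.
Off by 4 mm total — nearest standard size.

B3 (353 × 500 mm)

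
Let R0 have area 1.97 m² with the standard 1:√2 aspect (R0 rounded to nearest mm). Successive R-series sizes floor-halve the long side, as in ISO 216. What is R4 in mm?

295 × 417 mm

Let R0's short side be w mm. w · w√2 = 1.97 m² = 1,970,000 mm², so w ≈ 1180.3 mm and w√2 ≈ 1669.1 mm → R0 = 1180 × 1669 mm.
R1: ⌊1669/2⌋ × 1180 = 834 × 1180 mm
R2: ⌊1180/2⌋ × 834 = 590 × 834 mm
R3: ⌊834/2⌋ × 590 = 417 × 590 mm
R4: ⌊590/2⌋ × 417 = 295 × 417 mm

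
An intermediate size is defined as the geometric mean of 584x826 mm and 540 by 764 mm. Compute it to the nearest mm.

562 × 794 mm

Short side: √(584 · 540) = √315360 ≈ 561.6 → 562 mm
Long side: √(826 · 764) = √631064 ≈ 794.4 → 794 mm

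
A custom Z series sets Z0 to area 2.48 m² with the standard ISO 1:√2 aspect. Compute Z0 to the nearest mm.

1324 × 1873 mm

Let the short side be w mm. Then w · w√2 = 2.48 m² = 2,480,000 mm².
w² = 2,480,000/√2, so w ≈ 1324.2 mm; long side = w√2 ≈ 1872.8 mm.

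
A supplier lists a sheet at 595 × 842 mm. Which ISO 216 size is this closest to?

A1 (594 × 841 mm)

Aspect ratio 842/595 ≈ 1.415 — close to the ISO √2 ≈ 1.414.
In the A-series (A0 area = 1 m²): A1 = 594 × 841 mm.
Off by 2 mm total — nearest standard size.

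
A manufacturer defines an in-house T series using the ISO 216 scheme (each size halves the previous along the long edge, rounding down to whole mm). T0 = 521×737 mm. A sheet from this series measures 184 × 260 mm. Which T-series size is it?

T3

T0: 521 × 737 mm
T1: 368 × 521 mm
T2: 260 × 368 mm
T3: 184 × 260 mm
T4: 130 × 184 mm
→ matches T3.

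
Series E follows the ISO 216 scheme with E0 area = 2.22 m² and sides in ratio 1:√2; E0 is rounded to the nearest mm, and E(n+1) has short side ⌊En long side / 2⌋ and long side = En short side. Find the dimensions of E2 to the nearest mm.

626 × 886 mm

Let E0's short side be w mm. w · w√2 = 2.22 m² = 2,220,000 mm², so w ≈ 1252.9 mm and w√2 ≈ 1771.9 mm → E0 = 1253 × 1772 mm.
E1: ⌊1772/2⌋ × 1253 = 886 × 1253 mm
E2: ⌊1253/2⌋ × 886 = 626 × 886 mm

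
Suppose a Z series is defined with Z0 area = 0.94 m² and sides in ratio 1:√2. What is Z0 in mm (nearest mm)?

Let the short side be w mm. Then w · w√2 = 0.94 m² = 940,000 mm².
w² = 940,000/√2, so w ≈ 815.3 mm; long side = w√2 ≈ 1153.0 mm.

815 × 1153 mm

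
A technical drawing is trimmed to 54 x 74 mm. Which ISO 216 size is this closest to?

A8 (52 × 74 mm)

Aspect ratio 74/54 ≈ 1.370 (ISO target is √2 ≈ 1.414).
In the A-series (A0 area = 1 m²): A8 = 52 × 74 mm.
Off by 2 mm total — nearest standard size.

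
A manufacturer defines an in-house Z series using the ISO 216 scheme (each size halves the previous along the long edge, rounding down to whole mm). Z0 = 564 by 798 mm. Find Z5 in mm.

Z1: ⌊798/2⌋ × 564 = 399 × 564 mm
Z2: ⌊564/2⌋ × 399 = 282 × 399 mm
Z3: ⌊399/2⌋ × 282 = 199 × 282 mm
Z4: ⌊282/2⌋ × 199 = 141 × 199 mm
Z5: ⌊199/2⌋ × 141 = 99 × 141 mm

99 × 141 mm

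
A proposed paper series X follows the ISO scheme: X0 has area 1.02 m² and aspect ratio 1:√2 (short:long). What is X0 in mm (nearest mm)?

849 × 1201 mm

Let the short side be w mm. Then w · w√2 = 1.02 m² = 1,020,000 mm².
w² = 1,020,000/√2, so w ≈ 849.3 mm; long side = w√2 ≈ 1201.0 mm.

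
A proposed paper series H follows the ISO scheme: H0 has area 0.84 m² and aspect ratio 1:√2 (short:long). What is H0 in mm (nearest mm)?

771 × 1090 mm

Let the short side be w mm. Then w · w√2 = 0.84 m² = 840,000 mm².
w² = 840,000/√2, so w ≈ 770.7 mm; long side = w√2 ≈ 1089.9 mm.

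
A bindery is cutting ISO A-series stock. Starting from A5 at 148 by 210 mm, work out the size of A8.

A6: ⌊210/2⌋ × 148 = 105 × 148 mm
A7: ⌊148/2⌋ × 105 = 74 × 105 mm
A8: ⌊105/2⌋ × 74 = 52 × 74 mm

52 × 74 mm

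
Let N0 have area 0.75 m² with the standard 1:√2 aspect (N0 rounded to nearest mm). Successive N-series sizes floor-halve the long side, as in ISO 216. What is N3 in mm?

257 × 364 mm

Let N0's short side be w mm. w · w√2 = 0.75 m² = 750,000 mm², so w ≈ 728.2 mm and w√2 ≈ 1029.9 mm → N0 = 728 × 1030 mm.
N1: ⌊1030/2⌋ × 728 = 515 × 728 mm
N2: ⌊728/2⌋ × 515 = 364 × 515 mm
N3: ⌊515/2⌋ × 364 = 257 × 364 mm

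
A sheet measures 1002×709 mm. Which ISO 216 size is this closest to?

B1 (707 × 1000 mm)

Aspect ratio 1002/709 ≈ 1.413 — close to the ISO √2 ≈ 1.414.
In the B-series (B0 = 1000 × 1414 mm): B1 = 707 × 1000 mm.
Off by 4 mm total — nearest standard size.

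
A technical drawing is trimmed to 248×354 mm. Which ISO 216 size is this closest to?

B4 (250 × 353 mm)

Aspect ratio 354/248 ≈ 1.427 — close to the ISO √2 ≈ 1.414.
In the B-series (B0 = 1000 × 1414 mm): B4 = 250 × 353 mm.
Off by 3 mm total — nearest standard size.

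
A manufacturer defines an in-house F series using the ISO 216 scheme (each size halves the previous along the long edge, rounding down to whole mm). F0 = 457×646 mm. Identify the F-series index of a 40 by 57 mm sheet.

F0: 457 × 646 mm
F1: 323 × 457 mm
F2: 228 × 323 mm
F3: 161 × 228 mm
F4: 114 × 161 mm
F5: 80 × 114 mm
F6: 57 × 80 mm
F7: 40 × 57 mm
F8: 28 × 40 mm
→ matches F7.

F7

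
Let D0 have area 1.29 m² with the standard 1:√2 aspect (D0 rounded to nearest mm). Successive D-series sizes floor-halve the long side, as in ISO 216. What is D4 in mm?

238 × 337 mm

Let D0's short side be w mm. w · w√2 = 1.29 m² = 1,290,000 mm², so w ≈ 955.1 mm and w√2 ≈ 1350.7 mm → D0 = 955 × 1351 mm.
D1: ⌊1351/2⌋ × 955 = 675 × 955 mm
D2: ⌊955/2⌋ × 675 = 477 × 675 mm
D3: ⌊675/2⌋ × 477 = 337 × 477 mm
D4: ⌊477/2⌋ × 337 = 238 × 337 mm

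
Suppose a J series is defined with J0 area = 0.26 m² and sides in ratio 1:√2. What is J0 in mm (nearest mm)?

429 × 606 mm

Let the short side be w mm. Then w · w√2 = 0.26 m² = 260,000 mm².
w² = 260,000/√2, so w ≈ 428.8 mm; long side = w√2 ≈ 606.4 mm.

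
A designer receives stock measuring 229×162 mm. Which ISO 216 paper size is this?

Aspect ratio 229/162 ≈ 1.414 — close to the ISO √2 ≈ 1.414.
In the C-series (envelope sizes, between A and B): C5 = 162 × 229 mm.

C5 (162 × 229 mm)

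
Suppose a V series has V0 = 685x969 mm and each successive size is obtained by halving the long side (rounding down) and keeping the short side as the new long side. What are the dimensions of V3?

242 × 342 mm

V1: ⌊969/2⌋ × 685 = 484 × 685 mm
V2: ⌊685/2⌋ × 484 = 342 × 484 mm
V3: ⌊484/2⌋ × 342 = 242 × 342 mm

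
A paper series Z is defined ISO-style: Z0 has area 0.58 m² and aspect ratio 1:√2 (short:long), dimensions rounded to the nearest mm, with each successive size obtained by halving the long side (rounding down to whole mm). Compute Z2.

Let Z0's short side be w mm. w · w√2 = 0.58 m² = 580,000 mm², so w ≈ 640.4 mm and w√2 ≈ 905.7 mm → Z0 = 640 × 906 mm.
Z1: ⌊906/2⌋ × 640 = 453 × 640 mm
Z2: ⌊640/2⌋ × 453 = 320 × 453 mm

320 × 453 mm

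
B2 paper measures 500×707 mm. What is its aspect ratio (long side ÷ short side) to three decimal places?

707 / 500 = 1.414
Matches √2 ≈ 1.414 — the ISO 216 defining ratio.

1.414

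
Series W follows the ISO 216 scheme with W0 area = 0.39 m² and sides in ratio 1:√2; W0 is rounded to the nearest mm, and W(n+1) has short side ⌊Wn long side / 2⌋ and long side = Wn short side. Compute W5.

Let W0's short side be w mm. w · w√2 = 0.39 m² = 390,000 mm², so w ≈ 525.1 mm and w√2 ≈ 742.7 mm → W0 = 525 × 743 mm.
W1: ⌊743/2⌋ × 525 = 371 × 525 mm
W2: ⌊525/2⌋ × 371 = 262 × 371 mm
W3: ⌊371/2⌋ × 262 = 185 × 262 mm
W4: ⌊262/2⌋ × 185 = 131 × 185 mm
W5: ⌊185/2⌋ × 131 = 92 × 131 mm

92 × 131 mm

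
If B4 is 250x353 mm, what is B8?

B5: ⌊353/2⌋ × 250 = 176 × 250 mm
B6: ⌊250/2⌋ × 176 = 125 × 176 mm
B7: ⌊176/2⌋ × 125 = 88 × 125 mm
B8: ⌊125/2⌋ × 88 = 62 × 88 mm

62 × 88 mm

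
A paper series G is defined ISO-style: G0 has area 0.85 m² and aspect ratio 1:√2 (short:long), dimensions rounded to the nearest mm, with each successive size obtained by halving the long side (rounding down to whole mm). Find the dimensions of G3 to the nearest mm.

274 × 387 mm

Let G0's short side be w mm. w · w√2 = 0.85 m² = 850,000 mm², so w ≈ 775.3 mm and w√2 ≈ 1096.4 mm → G0 = 775 × 1096 mm.
G1: ⌊1096/2⌋ × 775 = 548 × 775 mm
G2: ⌊775/2⌋ × 548 = 387 × 548 mm
G3: ⌊548/2⌋ × 387 = 274 × 387 mm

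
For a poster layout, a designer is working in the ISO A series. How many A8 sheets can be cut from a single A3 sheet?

32

A3 = 297 × 420 mm; A8 = 52 × 74 mm.
Each halving step doubles the count; 5 steps from A3 to A8.
2^5 = 32.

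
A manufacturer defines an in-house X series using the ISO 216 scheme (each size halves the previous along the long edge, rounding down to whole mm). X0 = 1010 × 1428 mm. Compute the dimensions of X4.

X1: ⌊1428/2⌋ × 1010 = 714 × 1010 mm
X2: ⌊1010/2⌋ × 714 = 505 × 714 mm
X3: ⌊714/2⌋ × 505 = 357 × 505 mm
X4: ⌊505/2⌋ × 357 = 252 × 357 mm

252 × 357 mm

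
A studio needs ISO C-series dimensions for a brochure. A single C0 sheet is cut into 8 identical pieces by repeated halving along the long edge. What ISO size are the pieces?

C3

8 = 2^3, so 3 halving steps.
C0 → C1 → … → C3 after 3 steps.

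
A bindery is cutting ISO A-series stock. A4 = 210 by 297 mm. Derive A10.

26 × 37 mm

A5: ⌊297/2⌋ × 210 = 148 × 210 mm
A6: ⌊210/2⌋ × 148 = 105 × 148 mm
A7: ⌊148/2⌋ × 105 = 74 × 105 mm
A8: ⌊105/2⌋ × 74 = 52 × 74 mm
A9: ⌊74/2⌋ × 52 = 37 × 52 mm
A10: ⌊52/2⌋ × 37 = 26 × 37 mm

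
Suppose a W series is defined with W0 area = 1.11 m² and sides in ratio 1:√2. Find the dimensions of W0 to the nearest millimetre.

Let the short side be w mm. Then w · w√2 = 1.11 m² = 1,110,000 mm².
w² = 1,110,000/√2, so w ≈ 885.9 mm; long side = w√2 ≈ 1252.9 mm.

886 × 1253 mm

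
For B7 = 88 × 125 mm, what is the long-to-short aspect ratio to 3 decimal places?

1.420

125 / 88 = 1.420
ISO 216 targets √2 ≈ 1.414; the +0.006 deviation is from mm rounding.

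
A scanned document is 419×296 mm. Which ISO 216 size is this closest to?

Aspect ratio 419/296 ≈ 1.416 — close to the ISO √2 ≈ 1.414.
In the A-series (A0 area = 1 m²): A3 = 297 × 420 mm.
Off by 2 mm total — nearest standard size.

A3 (297 × 420 mm)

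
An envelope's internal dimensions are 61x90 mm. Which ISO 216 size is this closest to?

Aspect ratio 90/61 ≈ 1.475 (ISO target is √2 ≈ 1.414).
In the B-series (B0 = 1000 × 1414 mm): B8 = 62 × 88 mm.
Off by 3 mm total — nearest standard size.

B8 (62 × 88 mm)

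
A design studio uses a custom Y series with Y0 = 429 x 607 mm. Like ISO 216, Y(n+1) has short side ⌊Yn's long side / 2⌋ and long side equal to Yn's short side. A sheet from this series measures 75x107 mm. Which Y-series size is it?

Y0: 429 × 607 mm
Y1: 303 × 429 mm
Y2: 214 × 303 mm
Y3: 151 × 214 mm
Y4: 107 × 151 mm
Y5: 75 × 107 mm
Y6: 53 × 75 mm
→ matches Y5.

Y5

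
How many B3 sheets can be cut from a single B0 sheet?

8

Each ISO step halves the sheet: 1 × B0 → 2 × B1 → 4 × B2 → 8 × B3
From B0 to B3 is 3 halving steps: 2^3 = 8.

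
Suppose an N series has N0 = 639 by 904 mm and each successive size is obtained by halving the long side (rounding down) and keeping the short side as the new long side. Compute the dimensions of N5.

113 × 159 mm

N1: ⌊904/2⌋ × 639 = 452 × 639 mm
N2: ⌊639/2⌋ × 452 = 319 × 452 mm
N3: ⌊452/2⌋ × 319 = 226 × 319 mm
N4: ⌊319/2⌋ × 226 = 159 × 226 mm
N5: ⌊226/2⌋ × 159 = 113 × 159 mm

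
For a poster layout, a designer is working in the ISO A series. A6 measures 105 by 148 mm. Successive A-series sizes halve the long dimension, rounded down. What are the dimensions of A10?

26 × 37 mm

A7: ⌊148/2⌋ × 105 = 74 × 105 mm
A8: ⌊105/2⌋ × 74 = 52 × 74 mm
A9: ⌊74/2⌋ × 52 = 37 × 52 mm
A10: ⌊52/2⌋ × 37 = 26 × 37 mm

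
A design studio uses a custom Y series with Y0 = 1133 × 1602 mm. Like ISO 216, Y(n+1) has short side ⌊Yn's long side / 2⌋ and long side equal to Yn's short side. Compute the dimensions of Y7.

Y1 = 801 × 1133 mm (from Y0 by 1 halving).
Y2: ⌊1133/2⌋ × 801 = 566 × 801 mm
Y3: ⌊801/2⌋ × 566 = 400 × 566 mm
Y4: ⌊566/2⌋ × 400 = 283 × 400 mm
Y5: ⌊400/2⌋ × 283 = 200 × 283 mm
Y6: ⌊283/2⌋ × 200 = 141 × 200 mm
Y7: ⌊200/2⌋ × 141 = 100 × 141 mm

100 × 141 mm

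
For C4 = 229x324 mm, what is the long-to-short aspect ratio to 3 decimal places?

1.415

324 / 229 = 1.415
Matches √2 ≈ 1.414 — the ISO 216 defining ratio.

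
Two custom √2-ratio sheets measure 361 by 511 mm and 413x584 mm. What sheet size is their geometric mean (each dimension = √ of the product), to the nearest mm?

Short side: √(361 · 413) = √149093 ≈ 386.1 → 386 mm
Long side: √(511 · 584) = √298424 ≈ 546.3 → 546 mm

386 × 546 mm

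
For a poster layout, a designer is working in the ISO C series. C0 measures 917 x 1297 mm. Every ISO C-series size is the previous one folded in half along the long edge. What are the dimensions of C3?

C1: ⌊1297/2⌋ × 917 = 648 × 917 mm
C2: ⌊917/2⌋ × 648 = 458 × 648 mm
C3: ⌊648/2⌋ × 458 = 324 × 458 mm

324 × 458 mm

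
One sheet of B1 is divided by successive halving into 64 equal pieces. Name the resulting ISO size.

B7

64 = 2^6, so 6 halving steps.
B1 → B2 → … → B7 after 6 steps.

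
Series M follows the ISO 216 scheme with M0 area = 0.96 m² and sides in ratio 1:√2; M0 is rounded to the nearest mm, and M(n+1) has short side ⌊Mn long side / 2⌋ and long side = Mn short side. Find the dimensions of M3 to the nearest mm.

Let M0's short side be w mm. w · w√2 = 0.96 m² = 960,000 mm², so w ≈ 823.9 mm and w√2 ≈ 1165.2 mm → M0 = 824 × 1165 mm.
M1: ⌊1165/2⌋ × 824 = 582 × 824 mm
M2: ⌊824/2⌋ × 582 = 412 × 582 mm
M3: ⌊582/2⌋ × 412 = 291 × 412 mm

291 × 412 mm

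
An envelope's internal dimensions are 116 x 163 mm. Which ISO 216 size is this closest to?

C6 (114 × 162 mm)

Aspect ratio 163/116 ≈ 1.405 — close to the ISO √2 ≈ 1.414.
In the C-series (envelope sizes, between A and B): C6 = 114 × 162 mm.
Off by 3 mm total — nearest standard size.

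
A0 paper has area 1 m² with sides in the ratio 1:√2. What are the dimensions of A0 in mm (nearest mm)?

841 × 1189 mm

Let the short side be w mm. Then the long side is w√2 and w · w√2 = 10⁶ mm².
w² = 10⁶/√2, so w = 1000 / 2^(1/4) ≈ 840.9 mm; long side = 1000 · 2^(1/4) ≈ 1189.2 mm.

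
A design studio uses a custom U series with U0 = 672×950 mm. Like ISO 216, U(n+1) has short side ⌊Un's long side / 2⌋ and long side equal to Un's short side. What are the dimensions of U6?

84 × 118 mm

U1: ⌊950/2⌋ × 672 = 475 × 672 mm
U2: ⌊672/2⌋ × 475 = 336 × 475 mm
U3: ⌊475/2⌋ × 336 = 237 × 336 mm
U4: ⌊336/2⌋ × 237 = 168 × 237 mm
U5: ⌊237/2⌋ × 168 = 118 × 168 mm
U6: ⌊168/2⌋ × 118 = 84 × 118 mm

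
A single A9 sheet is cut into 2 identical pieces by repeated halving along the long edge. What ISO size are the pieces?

2 = 2^1, so 1 halving step.
A9 → A10 → … → A10 after 1 step.

A10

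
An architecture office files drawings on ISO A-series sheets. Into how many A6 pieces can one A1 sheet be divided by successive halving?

A1 = 594 × 841 mm; A6 = 105 × 148 mm.
Each halving step doubles the count; 5 steps from A1 to A6.
2^5 = 32.

32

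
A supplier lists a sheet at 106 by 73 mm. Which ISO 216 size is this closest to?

A7 (74 × 105 mm)

Aspect ratio 106/73 ≈ 1.452 (ISO target is √2 ≈ 1.414).
In the A-series (A0 area = 1 m²): A7 = 74 × 105 mm.
Off by 2 mm total — nearest standard size.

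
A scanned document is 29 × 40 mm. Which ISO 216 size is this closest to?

Aspect ratio 40/29 ≈ 1.379 (ISO target is √2 ≈ 1.414).
In the C-series (envelope sizes, between A and B): C10 = 28 × 40 mm.
Off by 1 mm total — nearest standard size.

C10 (28 × 40 mm)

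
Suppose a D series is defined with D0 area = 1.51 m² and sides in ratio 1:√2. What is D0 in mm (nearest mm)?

1033 × 1461 mm

Let the short side be w mm. Then w · w√2 = 1.51 m² = 1,510,000 mm².
w² = 1,510,000/√2, so w ≈ 1033.3 mm; long side = w√2 ≈ 1461.3 mm.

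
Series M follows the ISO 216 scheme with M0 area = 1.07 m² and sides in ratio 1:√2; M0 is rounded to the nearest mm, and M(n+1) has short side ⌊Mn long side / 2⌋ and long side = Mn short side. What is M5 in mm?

Let M0's short side be w mm. w · w√2 = 1.07 m² = 1,070,000 mm², so w ≈ 869.8 mm and w√2 ≈ 1230.1 mm → M0 = 870 × 1230 mm.
M1: ⌊1230/2⌋ × 870 = 615 × 870 mm
M2: ⌊870/2⌋ × 615 = 435 × 615 mm
M3: ⌊615/2⌋ × 435 = 307 × 435 mm
M4: ⌊435/2⌋ × 307 = 217 × 307 mm
M5: ⌊307/2⌋ × 217 = 153 × 217 mm

153 × 217 mm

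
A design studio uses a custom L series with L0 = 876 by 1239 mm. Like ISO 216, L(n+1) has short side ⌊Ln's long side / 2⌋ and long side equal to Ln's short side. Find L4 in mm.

219 × 309 mm

L1: ⌊1239/2⌋ × 876 = 619 × 876 mm
L2: ⌊876/2⌋ × 619 = 438 × 619 mm
L3: ⌊619/2⌋ × 438 = 309 × 438 mm
L4: ⌊438/2⌋ × 309 = 219 × 309 mm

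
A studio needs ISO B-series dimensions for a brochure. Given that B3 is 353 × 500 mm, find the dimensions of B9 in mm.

B4: ⌊500/2⌋ × 353 = 250 × 353 mm
B5: ⌊353/2⌋ × 250 = 176 × 250 mm
B6: ⌊250/2⌋ × 176 = 125 × 176 mm
B7: ⌊176/2⌋ × 125 = 88 × 125 mm
B8: ⌊125/2⌋ × 88 = 62 × 88 mm
B9: ⌊88/2⌋ × 62 = 44 × 62 mm

44 × 62 mm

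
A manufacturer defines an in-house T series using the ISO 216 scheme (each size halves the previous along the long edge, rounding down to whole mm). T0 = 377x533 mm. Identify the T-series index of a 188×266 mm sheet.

T0: 377 × 533 mm
T1: 266 × 377 mm
T2: 188 × 266 mm
T3: 133 × 188 mm
→ matches T2.

T2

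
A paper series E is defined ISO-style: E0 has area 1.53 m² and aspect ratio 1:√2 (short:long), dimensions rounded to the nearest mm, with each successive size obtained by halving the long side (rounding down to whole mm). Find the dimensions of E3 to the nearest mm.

Let E0's short side be w mm. w · w√2 = 1.53 m² = 1,530,000 mm², so w ≈ 1040.1 mm and w√2 ≈ 1471.0 mm → E0 = 1040 × 1471 mm.
E1: ⌊1471/2⌋ × 1040 = 735 × 1040 mm
E2: ⌊1040/2⌋ × 735 = 520 × 735 mm
E3: ⌊735/2⌋ × 520 = 367 × 520 mm

367 × 520 mm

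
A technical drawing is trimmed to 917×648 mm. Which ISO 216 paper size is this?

Aspect ratio 917/648 ≈ 1.415 — close to the ISO √2 ≈ 1.414.
In the C-series (envelope sizes, between A and B): C1 = 648 × 917 mm.

C1 (648 × 917 mm)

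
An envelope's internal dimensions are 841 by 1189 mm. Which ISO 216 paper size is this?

Aspect ratio 1189/841 ≈ 1.414 — close to the ISO √2 ≈ 1.414.
In the A-series (A0 area = 1 m²): A0 = 841 × 1189 mm.

A0 (841 × 1189 mm)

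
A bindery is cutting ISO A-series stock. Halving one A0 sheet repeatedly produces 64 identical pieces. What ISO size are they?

A6

64 = 2^6, so 6 halving steps.
A0 → A1 → … → A6 after 6 steps.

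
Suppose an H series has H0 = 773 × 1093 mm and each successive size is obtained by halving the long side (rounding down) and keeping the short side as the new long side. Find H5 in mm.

H1: ⌊1093/2⌋ × 773 = 546 × 773 mm
H2: ⌊773/2⌋ × 546 = 386 × 546 mm
H3: ⌊546/2⌋ × 386 = 273 × 386 mm
H4: ⌊386/2⌋ × 273 = 193 × 273 mm
H5: ⌊273/2⌋ × 193 = 136 × 193 mm

136 × 193 mm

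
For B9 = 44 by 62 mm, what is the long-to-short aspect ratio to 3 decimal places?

1.409

62 / 44 = 1.409
ISO 216 targets √2 ≈ 1.414; the -0.005 deviation is from mm rounding.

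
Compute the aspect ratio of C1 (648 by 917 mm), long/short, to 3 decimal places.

917 / 648 = 1.415
Matches √2 ≈ 1.414 — the ISO 216 defining ratio.

1.415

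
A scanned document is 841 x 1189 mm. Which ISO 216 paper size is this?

A0 (841 × 1189 mm)

Aspect ratio 1189/841 ≈ 1.414 — close to the ISO √2 ≈ 1.414.
In the A-series (A0 area = 1 m²): A0 = 841 × 1189 mm.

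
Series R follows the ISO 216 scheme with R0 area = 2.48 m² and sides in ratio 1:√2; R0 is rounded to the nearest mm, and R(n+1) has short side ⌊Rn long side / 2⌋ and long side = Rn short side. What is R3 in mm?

Let R0's short side be w mm. w · w√2 = 2.48 m² = 2,480,000 mm², so w ≈ 1324.2 mm and w√2 ≈ 1872.8 mm → R0 = 1324 × 1873 mm.
R1: ⌊1873/2⌋ × 1324 = 936 × 1324 mm
R2: ⌊1324/2⌋ × 936 = 662 × 936 mm
R3: ⌊936/2⌋ × 662 = 468 × 662 mm

468 × 662 mm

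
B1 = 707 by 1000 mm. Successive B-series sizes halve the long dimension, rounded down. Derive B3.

353 × 500 mm

B2: ⌊1000/2⌋ × 707 = 500 × 707 mm
B3: ⌊707/2⌋ × 500 = 353 × 500 mm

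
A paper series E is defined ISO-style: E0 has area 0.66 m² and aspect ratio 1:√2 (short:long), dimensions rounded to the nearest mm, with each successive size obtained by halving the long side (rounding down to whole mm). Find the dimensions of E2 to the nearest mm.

341 × 483 mm

Let E0's short side be w mm. w · w√2 = 0.66 m² = 660,000 mm², so w ≈ 683.1 mm and w√2 ≈ 966.1 mm → E0 = 683 × 966 mm.
E1: ⌊966/2⌋ × 683 = 483 × 683 mm
E2: ⌊683/2⌋ × 483 = 341 × 483 mm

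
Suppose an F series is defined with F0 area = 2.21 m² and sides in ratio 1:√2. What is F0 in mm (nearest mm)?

1250 × 1768 mm

Let the short side be w mm. Then w · w√2 = 2.21 m² = 2,210,000 mm².
w² = 2,210,000/√2, so w ≈ 1250.1 mm; long side = w√2 ≈ 1767.9 mm.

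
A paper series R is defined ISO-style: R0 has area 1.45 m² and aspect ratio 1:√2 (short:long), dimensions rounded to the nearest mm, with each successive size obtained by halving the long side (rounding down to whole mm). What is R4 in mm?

Let R0's short side be w mm. w · w√2 = 1.45 m² = 1,450,000 mm², so w ≈ 1012.6 mm and w√2 ≈ 1432.0 mm → R0 = 1013 × 1432 mm.
R1: ⌊1432/2⌋ × 1013 = 716 × 1013 mm
R2: ⌊1013/2⌋ × 716 = 506 × 716 mm
R3: ⌊716/2⌋ × 506 = 358 × 506 mm
R4: ⌊506/2⌋ × 358 = 253 × 358 mm

253 × 358 mm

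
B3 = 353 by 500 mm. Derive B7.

B4: ⌊500/2⌋ × 353 = 250 × 353 mm
B5: ⌊353/2⌋ × 250 = 176 × 250 mm
B6: ⌊250/2⌋ × 176 = 125 × 176 mm
B7: ⌊176/2⌋ × 125 = 88 × 125 mm

88 × 125 mm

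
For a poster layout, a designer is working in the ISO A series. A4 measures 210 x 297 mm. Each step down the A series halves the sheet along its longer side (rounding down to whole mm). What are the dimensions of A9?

A5: ⌊297/2⌋ × 210 = 148 × 210 mm
A6: ⌊210/2⌋ × 148 = 105 × 148 mm
A7: ⌊148/2⌋ × 105 = 74 × 105 mm
A8: ⌊105/2⌋ × 74 = 52 × 74 mm
A9: ⌊74/2⌋ × 52 = 37 × 52 mm

37 × 52 mm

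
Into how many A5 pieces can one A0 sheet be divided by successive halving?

Each ISO step halves the sheet: 1 × A0 → 2 × A1 → 4 × A2 → 8 × A3 → …
From A0 to A5 is 5 halving steps: 2^5 = 32.

32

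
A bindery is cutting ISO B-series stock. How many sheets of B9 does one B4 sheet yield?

B4 = 250 × 353 mm; B9 = 44 × 62 mm.
Each halving step doubles the count; 5 steps from B4 to B9.
2^5 = 32.

32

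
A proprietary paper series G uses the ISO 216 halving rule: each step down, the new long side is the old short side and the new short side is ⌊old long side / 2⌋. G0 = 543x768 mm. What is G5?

G1: ⌊768/2⌋ × 543 = 384 × 543 mm
G2: ⌊543/2⌋ × 384 = 271 × 384 mm
G3: ⌊384/2⌋ × 271 = 192 × 271 mm
G4: ⌊271/2⌋ × 192 = 135 × 192 mm
G5: ⌊192/2⌋ × 135 = 96 × 135 mm

96 × 135 mm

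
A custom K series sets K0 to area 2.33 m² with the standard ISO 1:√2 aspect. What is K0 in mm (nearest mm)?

1284 × 1815 mm

Let the short side be w mm. Then w · w√2 = 2.33 m² = 2,330,000 mm².
w² = 2,330,000/√2, so w ≈ 1283.6 mm; long side = w√2 ≈ 1815.2 mm.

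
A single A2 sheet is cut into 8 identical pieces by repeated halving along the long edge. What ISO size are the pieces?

A5

8 = 2^3, so 3 halving steps.
A2 → A3 → … → A5 after 3 steps.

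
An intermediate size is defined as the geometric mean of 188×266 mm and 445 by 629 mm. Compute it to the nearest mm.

Short side: √(188 · 445) = √83660 ≈ 289.2 → 289 mm
Long side: √(266 · 629) = √167314 ≈ 409.0 → 409 mm

289 × 409 mm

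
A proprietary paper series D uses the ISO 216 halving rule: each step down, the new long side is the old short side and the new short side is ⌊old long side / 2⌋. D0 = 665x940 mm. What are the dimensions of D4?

D1: ⌊940/2⌋ × 665 = 470 × 665 mm
D2: ⌊665/2⌋ × 470 = 332 × 470 mm
D3: ⌊470/2⌋ × 332 = 235 × 332 mm
D4: ⌊332/2⌋ × 235 = 166 × 235 mm

166 × 235 mm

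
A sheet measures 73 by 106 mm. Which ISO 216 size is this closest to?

A7 (74 × 105 mm)

Aspect ratio 106/73 ≈ 1.452 (ISO target is √2 ≈ 1.414).
In the A-series (A0 area = 1 m²): A7 = 74 × 105 mm.
Off by 2 mm total — nearest standard size.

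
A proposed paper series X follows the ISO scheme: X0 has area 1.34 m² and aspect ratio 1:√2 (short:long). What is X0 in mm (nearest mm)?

Let the short side be w mm. Then w · w√2 = 1.34 m² = 1,340,000 mm².
w² = 1,340,000/√2, so w ≈ 973.4 mm; long side = w√2 ≈ 1376.6 mm.

973 × 1377 mm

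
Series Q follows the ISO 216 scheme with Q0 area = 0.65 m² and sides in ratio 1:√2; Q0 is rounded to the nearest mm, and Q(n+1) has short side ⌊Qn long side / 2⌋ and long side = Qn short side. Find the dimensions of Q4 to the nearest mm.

169 × 239 mm

Let Q0's short side be w mm. w · w√2 = 0.65 m² = 650,000 mm², so w ≈ 678.0 mm and w√2 ≈ 958.8 mm → Q0 = 678 × 959 mm.
Q1: ⌊959/2⌋ × 678 = 479 × 678 mm
Q2: ⌊678/2⌋ × 479 = 339 × 479 mm
Q3: ⌊479/2⌋ × 339 = 239 × 339 mm
Q4: ⌊339/2⌋ × 239 = 169 × 239 mm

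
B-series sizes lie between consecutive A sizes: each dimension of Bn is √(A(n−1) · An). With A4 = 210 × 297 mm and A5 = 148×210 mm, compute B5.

176 × 250 mm

Short side: √(210 · 148) = √31080 ≈ 176.3 → 176 mm
Long side: √(297 · 210) = √62370 ≈ 249.7 → 250 mm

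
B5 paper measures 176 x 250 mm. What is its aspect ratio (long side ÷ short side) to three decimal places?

250 / 176 = 1.420
ISO 216 targets √2 ≈ 1.414; the +0.006 deviation is from mm rounding.

1.420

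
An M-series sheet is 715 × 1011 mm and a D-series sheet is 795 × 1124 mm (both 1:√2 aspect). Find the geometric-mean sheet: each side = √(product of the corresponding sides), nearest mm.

Short side: √(715 · 795) = √568425 ≈ 753.9 → 754 mm
Long side: √(1011 · 1124) = √1136364 ≈ 1066.0 → 1066 mm

754 × 1066 mm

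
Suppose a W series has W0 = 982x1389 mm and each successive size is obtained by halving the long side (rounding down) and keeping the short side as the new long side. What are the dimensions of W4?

W1: ⌊1389/2⌋ × 982 = 694 × 982 mm
W2: ⌊982/2⌋ × 694 = 491 × 694 mm
W3: ⌊694/2⌋ × 491 = 347 × 491 mm
W4: ⌊491/2⌋ × 347 = 245 × 347 mm

245 × 347 mm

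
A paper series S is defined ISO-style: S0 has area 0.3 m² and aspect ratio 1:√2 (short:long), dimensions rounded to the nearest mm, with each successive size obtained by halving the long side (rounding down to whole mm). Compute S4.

Let S0's short side be w mm. w · w√2 = 0.3 m² = 300,000 mm², so w ≈ 460.6 mm and w√2 ≈ 651.4 mm → S0 = 461 × 651 mm.
S1: ⌊651/2⌋ × 461 = 325 × 461 mm
S2: ⌊461/2⌋ × 325 = 230 × 325 mm
S3: ⌊325/2⌋ × 230 = 162 × 230 mm
S4: ⌊230/2⌋ × 162 = 115 × 162 mm

115 × 162 mm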